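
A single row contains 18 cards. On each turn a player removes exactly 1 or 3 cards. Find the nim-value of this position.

Build the Grundy sequence with g(k) = mex{g(k−s) : s ∈ {1, 3}, s ≤ k}:
k:     0  1  2  3  4  5  6  7  8  9 10 11 12 13 14 15 16 17 18
g(k):  0  1  0  1  0  1  0  1  0  1  0  1  0  1  0  1  0  1  0
So g(18) = 0.

0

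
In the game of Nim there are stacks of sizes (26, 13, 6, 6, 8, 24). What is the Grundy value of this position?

7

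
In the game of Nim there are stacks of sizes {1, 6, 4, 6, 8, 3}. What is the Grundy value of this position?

14

Write each in binary and XOR column by column:
  0001  (1)
  0110  (6)
  0100  (4)
  0110  (6)
  1000  (8)
  0011  (3)
  ----
  1110  (14)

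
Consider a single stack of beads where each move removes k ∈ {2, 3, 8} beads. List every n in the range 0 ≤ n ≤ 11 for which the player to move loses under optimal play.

0, 1, 5, 6, 10, 11

Grundy values for subtraction set {2, 3, 8}:
k:     0  1  2  3  4  5  6  7  8  9 10 11
g(k):  0  0  1  1  2  0  0  1  1  2  0  0
The P-positions (g = 0) in 0..11 are 0, 1, 5, 6, 10, 11.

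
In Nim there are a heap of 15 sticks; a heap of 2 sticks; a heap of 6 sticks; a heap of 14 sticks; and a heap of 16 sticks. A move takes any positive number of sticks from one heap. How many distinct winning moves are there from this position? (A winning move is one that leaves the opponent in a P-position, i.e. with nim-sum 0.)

1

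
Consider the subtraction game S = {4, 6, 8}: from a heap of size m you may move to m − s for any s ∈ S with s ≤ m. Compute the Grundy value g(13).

Grundy values for subtraction set {4, 6, 8}:
k:     0  1  2  3  4  5  6  7  8  9 10 11 12 13
g(k):  0  0  0  0  1  1  1  1  2  2  2  2  0  0
So g(13) = 0.

0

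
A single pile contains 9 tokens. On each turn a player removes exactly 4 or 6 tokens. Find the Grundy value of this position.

2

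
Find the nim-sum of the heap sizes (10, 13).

7

Bitwise XOR of the heap sizes:
  1010  (10)
  1101  (13)
  ----
  0111  (7)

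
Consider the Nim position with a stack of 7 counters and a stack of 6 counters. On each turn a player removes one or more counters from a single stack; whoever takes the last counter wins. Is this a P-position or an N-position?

Compute the nim-sum pairwise:
7 ⊕ 6 = 1
The nim-sum is 1 ≠ 0, so this is an N-position: the player to move can win.

N-position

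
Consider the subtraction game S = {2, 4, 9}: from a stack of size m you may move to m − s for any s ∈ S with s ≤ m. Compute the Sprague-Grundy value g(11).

Grundy values for subtraction set {2, 4, 9}:
k:     0  1  2  3  4  5  6  7  8  9 10 11
g(k):  0  0  1  1  2  2  0  0  1  1  2  2
So g(11) = 2.

2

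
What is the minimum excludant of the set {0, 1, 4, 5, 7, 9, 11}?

2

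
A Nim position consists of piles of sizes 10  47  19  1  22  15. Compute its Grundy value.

46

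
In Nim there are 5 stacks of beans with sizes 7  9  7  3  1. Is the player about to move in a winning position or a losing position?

Winning position

Nim-sum: 7 ^ 9 ^ 7 ^ 3 ^ 1 = 11.
The nim-sum is 11 ≠ 0, so this is an N-position: the player to move can win.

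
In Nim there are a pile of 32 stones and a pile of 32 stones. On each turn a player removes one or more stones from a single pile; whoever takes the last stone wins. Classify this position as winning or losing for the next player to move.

Compute the nim-sum pairwise:
32 XOR 32 = 0
The nim-sum is 0, so this is a P-position: the player to move is in a losing position under optimal play.

Losing position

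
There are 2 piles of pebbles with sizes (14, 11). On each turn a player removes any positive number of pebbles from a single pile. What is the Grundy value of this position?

5

Write each in binary and XOR column by column:
  1110  (14)
  1011  (11)
  ----
  0101  (5)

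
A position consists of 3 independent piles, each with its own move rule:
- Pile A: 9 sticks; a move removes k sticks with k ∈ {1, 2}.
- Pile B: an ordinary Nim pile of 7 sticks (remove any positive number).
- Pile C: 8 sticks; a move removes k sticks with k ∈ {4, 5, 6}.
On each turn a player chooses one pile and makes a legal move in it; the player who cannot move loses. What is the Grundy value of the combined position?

5

Build the Grundy sequence for pile A with g(k) = mex{g(k−s) : s ∈ {1, 2}, s ≤ k}:
k:     0  1  2  3  4  5  6  7  8  9
g(k):  0  1  2  0  1  2  0  1  2  0
So g(9) = 0.
Pile B is a plain Nim pile of size 7, so its Grundy value is 7.
Grundy values for pile C (subtraction set {4, 5, 6}):
g(0) = mex{} = 0
g(1) = mex{} = 0
g(2) = mex{} = 0
g(3) = mex{} = 0
g(4) = mex{0} = 1
g(5) = mex{0} = 1
g(6) = mex{0} = 1
g(7) = mex{0} = 1
g(8) = mex{0,1} = 2
So g(8) = 2.
By the Sprague-Grundy theorem, the Grundy value of a sum of independent games is the XOR of the component values.
Combined value = 0 XOR 7 XOR 2 = 5.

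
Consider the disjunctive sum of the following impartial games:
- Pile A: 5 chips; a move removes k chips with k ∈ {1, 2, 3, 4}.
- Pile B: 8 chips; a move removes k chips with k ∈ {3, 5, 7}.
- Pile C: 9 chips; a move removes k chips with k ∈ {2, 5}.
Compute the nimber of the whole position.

Grundy values for pile A (subtraction set {1, 2, 3, 4}):
g(0) = mex{} = 0
g(1) = mex{0} = 1
g(2) = mex{0,1} = 2
g(3) = mex{0,1,2} = 3
g(4) = mex{0,1,2,3} = 4
g(5) = mex{1,2,3,4} = 0
So g(5) = 0.
For pile B, compute g(0), g(1), … with moves {3, 5, 7}:
g(0) = mex{} = 0
g(1) = mex{} = 0
g(2) = mex{} = 0
g(3) = mex{0} = 1
g(4) = mex{0} = 1
g(5) = mex{0} = 1
g(6) = mex{0,1} = 2
g(7) = mex{0,1} = 2
g(8) = mex{0,1} = 2
So g(8) = 2.
Build the Grundy sequence for pile C with g(k) = mex{g(k−s) : s ∈ {2, 5}, s ≤ k}:
k:     0  1  2  3  4  5  6  7  8  9
g(k):  0  0  1  1  0  2  1  0  0  1
So g(9) = 1.
The value of a disjunctive sum is the nim-sum of the parts.
Combined value = 0 ⊕ 2 ⊕ 1 = 3.

3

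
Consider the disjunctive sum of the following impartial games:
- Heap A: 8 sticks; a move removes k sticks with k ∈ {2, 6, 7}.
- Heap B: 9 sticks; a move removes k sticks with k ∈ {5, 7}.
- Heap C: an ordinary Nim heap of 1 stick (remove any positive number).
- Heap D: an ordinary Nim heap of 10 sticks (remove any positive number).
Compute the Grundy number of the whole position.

8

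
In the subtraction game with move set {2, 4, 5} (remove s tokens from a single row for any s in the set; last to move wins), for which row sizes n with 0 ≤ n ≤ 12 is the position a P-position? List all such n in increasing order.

Grundy values for subtraction set {2, 4, 5}:
g(0) = mex{} = 0
g(1) = mex{} = 0
g(2) = mex{0} = 1
g(3) = mex{0} = 1
g(4) = mex{0,1} = 2
g(5) = mex{0,1} = 2
g(6) = mex{0,1,2} = 3
g(7) = mex{1,2} = 0
g(8) = mex{1,2,3} = 0
g(9) = mex{0,2} = 1
g(10) = mex{0,2,3} = 1
g(11) = mex{0,1,3} = 2
g(12) = mex{0,1} = 2
The P-positions (g = 0) in 0..12 are 0, 1, 7, 8.

0, 1, 7, 8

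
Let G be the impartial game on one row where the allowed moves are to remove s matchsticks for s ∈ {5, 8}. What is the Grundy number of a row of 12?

2

Build the Grundy sequence with g(k) = mex{g(k−s) : s ∈ {5, 8}, s ≤ k}:
k:     0  1  2  3  4  5  6  7  8  9 10 11 12
g(k):  0  0  0  0  0  1  1  1  1  1  2  2  2
So g(12) = 2.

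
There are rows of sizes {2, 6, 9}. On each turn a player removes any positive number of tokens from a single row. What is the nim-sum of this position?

13

Compute the nim-sum pairwise:
2 ⊕ 6 = 4
4 ⊕ 9 = 13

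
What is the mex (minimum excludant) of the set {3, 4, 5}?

0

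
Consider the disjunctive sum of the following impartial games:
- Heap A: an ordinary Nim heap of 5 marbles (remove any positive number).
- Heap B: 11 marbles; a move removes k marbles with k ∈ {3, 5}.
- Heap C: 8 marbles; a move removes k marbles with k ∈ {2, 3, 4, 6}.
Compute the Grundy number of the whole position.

4

Heap A is a plain Nim heap of size 5, so its Grundy value is 5.
Build the Grundy sequence for heap B with g(k) = mex{g(k−s) : s ∈ {3, 5}, s ≤ k}:
g(0) = mex{} = 0
g(1) = mex{} = 0
g(2) = mex{} = 0
g(3) = mex{0} = 1
g(4) = mex{0} = 1
g(5) = mex{0} = 1
g(6) = mex{0,1} = 2
g(7) = mex{0,1} = 2
g(8) = mex{1} = 0
g(9) = mex{1,2} = 0
g(10) = mex{1,2} = 0
g(11) = mex{0,2} = 1
So g(11) = 1.
For heap C, compute g(0), g(1), … with moves {2, 3, 4, 6}:
g(0) = mex{} = 0
g(1) = mex{} = 0
g(2) = mex{0} = 1
g(3) = mex{0} = 1
g(4) = mex{0,1} = 2
g(5) = mex{0,1} = 2
g(6) = mex{0,1,2} = 3
g(7) = mex{0,1,2} = 3
g(8) = mex{1,2,3} = 0
So g(8) = 0.
The value of a disjunctive sum is the nim-sum of the parts.
Combined value = 5 ⊕ 1 ⊕ 0 = 4.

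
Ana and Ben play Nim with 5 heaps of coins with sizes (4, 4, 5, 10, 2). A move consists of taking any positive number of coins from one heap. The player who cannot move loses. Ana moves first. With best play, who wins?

Ana wins

Write each in binary and XOR column by column:
  0100  (4)
  0100  (4)
  0101  (5)
  1010  (10)
  0010  (2)
  ----
  1101  (13)
The nim-sum is 13 ≠ 0, so this is an N-position: the player to move can win; Ana has a winning move.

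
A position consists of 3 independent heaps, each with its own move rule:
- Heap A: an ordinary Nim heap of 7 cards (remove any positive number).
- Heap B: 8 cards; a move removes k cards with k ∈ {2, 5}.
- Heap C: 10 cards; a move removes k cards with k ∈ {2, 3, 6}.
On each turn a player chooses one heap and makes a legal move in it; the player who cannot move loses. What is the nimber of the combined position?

7

Heap A is a plain Nim heap of size 7, so its Grundy value is 7.
For heap B, compute g(0), g(1), … with moves {2, 5}:
g(0) = mex{} = 0
g(1) = mex{} = 0
g(2) = mex{0} = 1
g(3) = mex{0} = 1
g(4) = mex{1} = 0
g(5) = mex{0,1} = 2
g(6) = mex{0} = 1
g(7) = mex{1,2} = 0
g(8) = mex{1} = 0
So g(8) = 0.
For heap C, compute g(0), g(1), … with moves {2, 3, 6}:
k:     0  1  2  3  4  5  6  7  8  9 10
g(k):  0  0  1  1  2  0  3  1  2  0  0
So g(10) = 0.
By the Sprague-Grundy theorem, the Grundy value of a sum of independent games is the XOR of the component values.
Combined value = 7 ⊕ 0 ⊕ 0 = 7.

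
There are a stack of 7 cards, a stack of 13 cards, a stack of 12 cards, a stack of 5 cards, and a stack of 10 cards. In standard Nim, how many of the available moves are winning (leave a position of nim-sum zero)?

Compute the nim-sum pairwise:
7 XOR 13 = 10
10 XOR 12 = 6
6 XOR 5 = 3
3 XOR 10 = 9
The overall nim-sum is X = 9. A stack of size p has a winning move iff p XOR X < p (reduce it to p XOR X).
  7: 7 XOR 9 = 14 ≥ 7 — no move.
  13: 13 XOR 9 = 4 < 13 — winning move (to 4).
  12: 12 XOR 9 = 5 < 12 — winning move (to 5).
  5: 5 XOR 9 = 12 ≥ 5 — no move.
  10: 10 XOR 9 = 3 < 10 — winning move (to 3).
That gives 3 winning moves.

3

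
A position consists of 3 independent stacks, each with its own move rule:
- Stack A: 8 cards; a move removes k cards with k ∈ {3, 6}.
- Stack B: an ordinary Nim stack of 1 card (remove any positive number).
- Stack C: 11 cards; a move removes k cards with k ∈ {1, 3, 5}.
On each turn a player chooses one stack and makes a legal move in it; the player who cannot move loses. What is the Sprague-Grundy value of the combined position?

Build the Grundy sequence for stack A with g(k) = mex{g(k−s) : s ∈ {3, 6}, s ≤ k}:
g(0) = mex{} = 0
g(1) = mex{} = 0
g(2) = mex{} = 0
g(3) = mex{0} = 1
g(4) = mex{0} = 1
g(5) = mex{0} = 1
g(6) = mex{0,1} = 2
g(7) = mex{0,1} = 2
g(8) = mex{0,1} = 2
So g(8) = 2.
Stack B is a plain Nim stack of size 1, so its Grundy value is 1.
Grundy values for stack C (subtraction set {1, 3, 5}):
g(0) = mex{} = 0
g(1) = mex{0} = 1
g(2) = mex{1} = 0
g(3) = mex{0} = 1
g(4) = mex{1} = 0
g(5) = mex{0} = 1
g(6) = mex{1} = 0
g(7) = mex{0} = 1
g(8) = mex{1} = 0
g(9) = mex{0} = 1
g(10) = mex{1} = 0
g(11) = mex{0} = 1
So g(11) = 1.
By the Sprague-Grundy theorem, the Grundy value of a sum of independent games is the XOR of the component values.
Combined value = 2 XOR 1 XOR 1 = 2.

2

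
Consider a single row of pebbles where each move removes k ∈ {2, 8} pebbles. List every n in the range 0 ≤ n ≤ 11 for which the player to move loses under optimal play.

0, 1, 4, 5, 10, 11

Grundy values for subtraction set {2, 8}:
g(0) = mex{} = 0
g(1) = mex{} = 0
g(2) = mex{0} = 1
g(3) = mex{0} = 1
g(4) = mex{1} = 0
g(5) = mex{1} = 0
g(6) = mex{0} = 1
g(7) = mex{0} = 1
g(8) = mex{0,1} = 2
g(9) = mex{0,1} = 2
g(10) = mex{1,2} = 0
g(11) = mex{1,2} = 0
The P-positions (g = 0) in 0..11 are 0, 1, 4, 5, 10, 11.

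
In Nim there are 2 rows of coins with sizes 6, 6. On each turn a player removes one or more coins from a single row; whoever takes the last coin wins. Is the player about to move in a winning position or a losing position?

Losing position

Nim-sum: 6 ⊕ 6 = 0.
The nim-sum is 0, so this is a P-position: the player to move is in a losing position under optimal play.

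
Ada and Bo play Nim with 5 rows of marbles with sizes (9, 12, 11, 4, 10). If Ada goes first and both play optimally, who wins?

Bo wins

Bitwise XOR of the heap sizes:
  1001  (9)
  1100  (12)
  1011  (11)
  0100  (4)
  1010  (10)
  ----
  0000  (0)
The nim-sum is 0, so this is a P-position: the player to move is in a losing position under optimal play; Ada is about to move from it and so loses — Bo wins.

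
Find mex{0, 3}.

1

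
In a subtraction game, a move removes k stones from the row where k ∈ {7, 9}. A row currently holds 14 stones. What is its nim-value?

2

Grundy values for subtraction set {7, 9}:
g(0) = mex{} = 0
g(1) = mex{} = 0
g(2) = mex{} = 0
g(3) = mex{} = 0
g(4) = mex{} = 0
g(5) = mex{} = 0
g(6) = mex{} = 0
g(7) = mex{0} = 1
g(8) = mex{0} = 1
g(9) = mex{0} = 1
g(10) = mex{0} = 1
g(11) = mex{0} = 1
g(12) = mex{0} = 1
g(13) = mex{0} = 1
g(14) = mex{0,1} = 2
So g(14) = 2.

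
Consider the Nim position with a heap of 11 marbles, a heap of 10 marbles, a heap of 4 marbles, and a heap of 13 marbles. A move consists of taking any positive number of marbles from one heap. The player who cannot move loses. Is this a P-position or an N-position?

Nim-sum: 11 XOR 10 XOR 4 XOR 13 = 8.
The nim-sum is 8 ≠ 0, so this is an N-position: the player to move can win.

N-position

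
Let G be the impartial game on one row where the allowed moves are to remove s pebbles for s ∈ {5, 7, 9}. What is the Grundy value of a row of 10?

Grundy values for subtraction set {5, 7, 9}:
k:     0  1  2  3  4  5  6  7  8  9 10
g(k):  0  0  0  0  0  1  1  1  1  1  2
So g(10) = 2.

2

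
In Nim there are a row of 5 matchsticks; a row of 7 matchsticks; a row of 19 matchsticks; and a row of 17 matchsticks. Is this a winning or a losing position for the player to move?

In binary:
  00101  (5)
  00111  (7)
  10011  (19)
  10001  (17)
  -----
  00000  (0)
The nim-sum is 0, so this is a P-position: the player to move is in a losing position under optimal play.

Losing position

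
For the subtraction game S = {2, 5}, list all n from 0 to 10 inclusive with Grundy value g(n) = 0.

0, 1, 4, 7, 8

Grundy values for subtraction set {2, 5}:
k:     0  1  2  3  4  5  6  7  8  9 10
g(k):  0  0  1  1  0  2  1  0  0  1  1
The P-positions (g = 0) in 0..10 are 0, 1, 4, 7, 8.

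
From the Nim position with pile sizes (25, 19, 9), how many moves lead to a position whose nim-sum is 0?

1

Compute the nim-sum pairwise:
25 XOR 19 = 10
10 XOR 9 = 3
The overall nim-sum is X = 3. A pile of size p has a winning move iff p XOR X < p (reduce it to p XOR X).
  25: 25 XOR 3 = 26 ≥ 25 — no move.
  19: 19 XOR 3 = 16 < 19 — winning move (to 16).
  9: 9 XOR 3 = 10 ≥ 9 — no move.
That gives 1 winning move.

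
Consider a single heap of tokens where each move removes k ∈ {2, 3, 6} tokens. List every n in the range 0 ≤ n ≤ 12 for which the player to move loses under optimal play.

0, 1, 5, 9, 10

Grundy values for subtraction set {2, 3, 6}:
k:     0  1  2  3  4  5  6  7  8  9 10 11 12
g(k):  0  0  1  1  2  0  3  1  2  0  0  1  1
The P-positions (g = 0) in 0..12 are 0, 1, 5, 9, 10.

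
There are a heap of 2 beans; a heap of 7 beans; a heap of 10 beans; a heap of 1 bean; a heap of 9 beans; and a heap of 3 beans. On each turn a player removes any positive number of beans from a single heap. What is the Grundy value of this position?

Bitwise XOR of the heap sizes:
  0010  (2)
  0111  (7)
  1010  (10)
  0001  (1)
  1001  (9)
  0011  (3)
  ----
  0100  (4)

4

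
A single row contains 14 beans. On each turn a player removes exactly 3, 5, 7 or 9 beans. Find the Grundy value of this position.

0

Compute g(0), g(1), … for moves {3, 5, 7, 9}:
g(0) = mex{} = 0
g(1) = mex{} = 0
g(2) = mex{} = 0
g(3) = mex{0} = 1
g(4) = mex{0} = 1
g(5) = mex{0} = 1
g(6) = mex{0,1} = 2
g(7) = mex{0,1} = 2
g(8) = mex{0,1} = 2
g(9) = mex{0,1,2} = 3
g(10) = mex{0,1,2} = 3
g(11) = mex{0,1,2} = 3
g(12) = mex{1,2,3} = 0
g(13) = mex{1,2,3} = 0
g(14) = mex{1,2,3} = 0
So g(14) = 0.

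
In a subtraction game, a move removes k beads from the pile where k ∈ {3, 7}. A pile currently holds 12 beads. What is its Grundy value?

Compute g(0), g(1), … for moves {3, 7}:
g(0) = mex{} = 0
g(1) = mex{} = 0
g(2) = mex{} = 0
g(3) = mex{0} = 1
g(4) = mex{0} = 1
g(5) = mex{0} = 1
g(6) = mex{1} = 0
g(7) = mex{0,1} = 2
g(8) = mex{0,1} = 2
g(9) = mex{0} = 1
g(10) = mex{1,2} = 0
g(11) = mex{1,2} = 0
g(12) = mex{1} = 0
So g(12) = 0.

0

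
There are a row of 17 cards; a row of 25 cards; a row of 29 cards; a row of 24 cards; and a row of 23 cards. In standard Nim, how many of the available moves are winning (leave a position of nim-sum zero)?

Write each in binary and XOR column by column:
  10001  (17)
  11001  (25)
  11101  (29)
  11000  (24)
  10111  (23)
  -----
  11010  (26)
The overall nim-sum is X = 26. A row of size p has a winning move iff p XOR X < p (reduce it to p XOR X).
  17: 17 XOR 26 = 11 < 17 — winning move (to 11).
  25: 25 XOR 26 = 3 < 25 — winning move (to 3).
  29: 29 XOR 26 = 7 < 29 — winning move (to 7).
  24: 24 XOR 26 = 2 < 24 — winning move (to 2).
  23: 23 XOR 26 = 13 < 23 — winning move (to 13).
That gives 5 winning moves.

5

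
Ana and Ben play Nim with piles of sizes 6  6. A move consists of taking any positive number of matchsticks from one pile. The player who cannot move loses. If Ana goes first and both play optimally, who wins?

Nim-sum: 6 ^ 6 = 0.
The nim-sum is 0, so this is a P-position: the player to move is in a losing position under optimal play; Ana is about to move from it and so loses — Ben wins.

Ben wins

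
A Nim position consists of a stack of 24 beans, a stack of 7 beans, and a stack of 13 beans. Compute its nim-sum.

Compute the nim-sum pairwise:
24 XOR 7 = 31
31 XOR 13 = 18

18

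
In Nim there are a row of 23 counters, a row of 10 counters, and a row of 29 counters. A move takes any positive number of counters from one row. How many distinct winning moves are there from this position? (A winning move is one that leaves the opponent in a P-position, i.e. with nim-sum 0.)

Compute the nim-sum pairwise:
23 ^ 10 = 29
29 ^ 29 = 0
The nim-sum is already 0, so every move leaves a nonzero nim-sum — there are no winning moves.

0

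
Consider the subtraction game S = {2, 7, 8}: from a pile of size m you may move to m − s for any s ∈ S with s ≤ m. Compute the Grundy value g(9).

2

Build the Grundy sequence with g(k) = mex{g(k−s) : s ∈ {2, 7, 8}, s ≤ k}:
k:     0  1  2  3  4  5  6  7  8  9
g(k):  0  0  1  1  0  0  1  1  2  2
So g(9) = 2.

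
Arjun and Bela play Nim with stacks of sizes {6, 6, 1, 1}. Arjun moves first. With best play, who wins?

Bela wins

Compute the nim-sum pairwise:
6 ⊕ 6 = 0
0 ⊕ 1 = 1
1 ⊕ 1 = 0
The nim-sum is 0, so this is a P-position: the player to move is in a losing position under optimal play; Arjun is about to move from it and so loses — Bela wins.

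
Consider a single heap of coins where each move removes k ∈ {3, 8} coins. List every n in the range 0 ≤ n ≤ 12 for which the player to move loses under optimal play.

Compute g(0), g(1), … for moves {3, 8}:
k:     0  1  2  3  4  5  6  7  8  9 10 11 12
g(k):  0  0  0  1  1  1  0  0  2  1  1  0  0
The P-positions (g = 0) in 0..12 are 0, 1, 2, 6, 7, 11, 12.

0, 1, 2, 6, 7, 11, 12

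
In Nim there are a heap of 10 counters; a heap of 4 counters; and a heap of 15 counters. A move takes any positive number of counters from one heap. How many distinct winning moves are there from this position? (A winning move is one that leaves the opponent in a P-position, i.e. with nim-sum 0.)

1

Compute the nim-sum pairwise:
10 ^ 4 = 14
14 ^ 15 = 1
The overall nim-sum is X = 1. A heap of size p has a winning move iff p XOR X < p (reduce it to p XOR X).
  10: 10 XOR 1 = 11 ≥ 10 — no move.
  4: 4 XOR 1 = 5 ≥ 4 — no move.
  15: 15 XOR 1 = 14 < 15 — winning move (to 14).
That gives 1 winning move.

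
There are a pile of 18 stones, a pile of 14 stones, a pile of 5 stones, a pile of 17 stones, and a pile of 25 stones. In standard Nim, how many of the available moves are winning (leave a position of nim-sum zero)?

Write each in binary and XOR column by column:
  10010  (18)
  01110  (14)
  00101  (5)
  10001  (17)
  11001  (25)
  -----
  10001  (17)
The overall nim-sum is X = 17. A pile of size p has a winning move iff p XOR X < p (reduce it to p XOR X).
  18: 18 XOR 17 = 3 < 18 — winning move (to 3).
  14: 14 XOR 17 = 31 ≥ 14 — no move.
  5: 5 XOR 17 = 20 ≥ 5 — no move.
  17: 17 XOR 17 = 0 < 17 — winning move (to 0).
  25: 25 XOR 17 = 8 < 25 — winning move (to 8).
That gives 3 winning moves.

3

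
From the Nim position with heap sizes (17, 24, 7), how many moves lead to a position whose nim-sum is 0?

Compute the nim-sum pairwise:
17 ⊕ 24 = 9
9 ⊕ 7 = 14
The overall nim-sum is X = 14. A heap of size p has a winning move iff p XOR X < p (reduce it to p XOR X).
  17: 17 XOR 14 = 31 ≥ 17 — no move.
  24: 24 XOR 14 = 22 < 24 — winning move (to 22).
  7: 7 XOR 14 = 9 ≥ 7 — no move.
That gives 1 winning move.

1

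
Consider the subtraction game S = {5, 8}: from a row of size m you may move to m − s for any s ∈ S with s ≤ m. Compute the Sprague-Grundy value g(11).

Grundy values for subtraction set {5, 8}:
k:     0  1  2  3  4  5  6  7  8  9 10 11
g(k):  0  0  0  0  0  1  1  1  1  1  2  2
So g(11) = 2.

2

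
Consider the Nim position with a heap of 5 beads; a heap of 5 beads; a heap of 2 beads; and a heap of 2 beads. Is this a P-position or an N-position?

Compute the nim-sum pairwise:
5 ⊕ 5 = 0
0 ⊕ 2 = 2
2 ⊕ 2 = 0
The nim-sum is 0, so this is a P-position: the player to move is in a losing position under optimal play.

P-position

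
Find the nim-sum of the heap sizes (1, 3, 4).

6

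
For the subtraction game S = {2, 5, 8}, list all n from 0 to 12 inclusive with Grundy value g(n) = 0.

0, 1, 4, 7, 10, 11

Grundy values for subtraction set {2, 5, 8}:
g(0) = mex{} = 0
g(1) = mex{} = 0
g(2) = mex{0} = 1
g(3) = mex{0} = 1
g(4) = mex{1} = 0
g(5) = mex{0,1} = 2
g(6) = mex{0} = 1
g(7) = mex{1,2} = 0
g(8) = mex{0,1} = 2
g(9) = mex{0} = 1
g(10) = mex{1,2} = 0
g(11) = mex{1} = 0
g(12) = mex{0} = 1
The P-positions (g = 0) in 0..12 are 0, 1, 4, 7, 10, 11.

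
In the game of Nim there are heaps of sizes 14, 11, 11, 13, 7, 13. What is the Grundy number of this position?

9

Compute the nim-sum pairwise:
14 ⊕ 11 = 5
5 ⊕ 11 = 14
14 ⊕ 13 = 3
3 ⊕ 7 = 4
4 ⊕ 13 = 9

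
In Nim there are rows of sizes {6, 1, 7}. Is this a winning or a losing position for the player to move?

Write each in binary and XOR column by column:
  110  (6)
  001  (1)
  111  (7)
  ---
  000  (0)
The nim-sum is 0, so this is a P-position: the player to move is in a losing position under optimal play.

Losing position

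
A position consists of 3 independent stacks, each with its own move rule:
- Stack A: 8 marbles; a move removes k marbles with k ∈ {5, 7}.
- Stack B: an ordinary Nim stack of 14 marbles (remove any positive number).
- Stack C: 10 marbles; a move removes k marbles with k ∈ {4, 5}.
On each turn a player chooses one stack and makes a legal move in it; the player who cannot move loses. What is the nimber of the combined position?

15

Build the Grundy sequence for stack A with g(k) = mex{g(k−s) : s ∈ {5, 7}, s ≤ k}:
k:     0  1  2  3  4  5  6  7  8
g(k):  0  0  0  0  0  1  1  1  1
So g(8) = 1.
Stack B is a plain Nim stack of size 14, so its Grundy value is 14.
Build the Grundy sequence for stack C with g(k) = mex{g(k−s) : s ∈ {4, 5}, s ≤ k}:
g(0) = mex{} = 0
g(1) = mex{} = 0
g(2) = mex{} = 0
g(3) = mex{} = 0
g(4) = mex{0} = 1
g(5) = mex{0} = 1
g(6) = mex{0} = 1
g(7) = mex{0} = 1
g(8) = mex{0,1} = 2
g(9) = mex{1} = 0
g(10) = mex{1} = 0
So g(10) = 0.
By the Sprague-Grundy theorem, the Grundy value of a sum of independent games is the XOR of the component values.
Combined value = 1 XOR 14 XOR 0 = 15.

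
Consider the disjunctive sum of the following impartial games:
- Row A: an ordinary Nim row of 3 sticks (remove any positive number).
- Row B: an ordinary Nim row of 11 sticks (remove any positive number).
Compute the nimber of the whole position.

8

Row A is a plain Nim row of size 3, so its Grundy value is 3.
Row B is a plain Nim row of size 11, so its Grundy value is 11.
By the Sprague-Grundy theorem, the Grundy value of a sum of independent games is the XOR of the component values.
Combined value = 3 XOR 11 = 8.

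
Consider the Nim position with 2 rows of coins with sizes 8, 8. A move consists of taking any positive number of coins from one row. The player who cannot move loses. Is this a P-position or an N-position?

Compute the nim-sum pairwise:
8 ⊕ 8 = 0
The nim-sum is 0, so this is a P-position: the player to move is in a losing position under optimal play.

P-position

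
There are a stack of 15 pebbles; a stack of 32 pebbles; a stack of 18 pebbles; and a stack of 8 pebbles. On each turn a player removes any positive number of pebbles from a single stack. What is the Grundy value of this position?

53

Compute the nim-sum pairwise:
15 XOR 32 = 47
47 XOR 18 = 61
61 XOR 8 = 53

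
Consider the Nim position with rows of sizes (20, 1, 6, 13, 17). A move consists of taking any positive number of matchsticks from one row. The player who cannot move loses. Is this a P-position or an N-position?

Nim-sum: 20 ^ 1 ^ 6 ^ 13 ^ 17 = 15.
The nim-sum is 15 ≠ 0, so this is an N-position: the player to move can win.

N-position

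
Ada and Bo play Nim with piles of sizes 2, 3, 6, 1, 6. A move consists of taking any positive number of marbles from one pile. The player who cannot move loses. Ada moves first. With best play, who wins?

Nim-sum: 2 XOR 3 XOR 6 XOR 1 XOR 6 = 0.
The nim-sum is 0, so this is a P-position: the player to move is in a losing position under optimal play; Ada is about to move from it and so loses — Bo wins.

Bo wins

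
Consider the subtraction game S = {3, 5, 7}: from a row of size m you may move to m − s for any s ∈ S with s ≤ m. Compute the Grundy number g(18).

2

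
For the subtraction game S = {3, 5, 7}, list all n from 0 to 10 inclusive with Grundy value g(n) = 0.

0, 1, 2, 10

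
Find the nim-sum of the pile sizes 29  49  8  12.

In binary:
  011101  (29)
  110001  (49)
  001000  (8)
  001100  (12)
  ------
  101000  (40)

40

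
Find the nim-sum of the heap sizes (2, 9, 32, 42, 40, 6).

47

Compute the nim-sum pairwise:
2 ^ 9 = 11
11 ^ 32 = 43
43 ^ 42 = 1
1 ^ 40 = 41
41 ^ 6 = 47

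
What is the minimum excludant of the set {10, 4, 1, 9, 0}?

2

The values 0, 1 are all present; 2 is the first non-negative integer missing from the set.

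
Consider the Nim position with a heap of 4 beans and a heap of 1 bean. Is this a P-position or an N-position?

N-position

Compute the nim-sum pairwise:
4 ⊕ 1 = 5
The nim-sum is 5 ≠ 0, so this is an N-position: the player to move can win.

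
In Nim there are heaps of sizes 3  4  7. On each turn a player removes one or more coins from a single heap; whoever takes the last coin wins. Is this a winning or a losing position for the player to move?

Losing position

Write each in binary and XOR column by column:
  011  (3)
  100  (4)
  111  (7)
  ---
  000  (0)
The nim-sum is 0, so this is a P-position: the player to move is in a losing position under optimal play.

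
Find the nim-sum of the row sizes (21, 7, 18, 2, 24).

Compute the nim-sum pairwise:
21 ⊕ 7 = 18
18 ⊕ 18 = 0
0 ⊕ 2 = 2
2 ⊕ 24 = 26

26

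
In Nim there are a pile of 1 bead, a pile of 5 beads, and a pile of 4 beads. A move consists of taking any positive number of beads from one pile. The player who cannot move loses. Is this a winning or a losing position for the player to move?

Losing position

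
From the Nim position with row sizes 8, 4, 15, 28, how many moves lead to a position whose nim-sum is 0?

Nim-sum: 8 ⊕ 4 ⊕ 15 ⊕ 28 = 31.
The overall nim-sum is X = 31. A row of size p has a winning move iff p XOR X < p (reduce it to p XOR X).
  8: 8 XOR 31 = 23 ≥ 8 — no move.
  4: 4 XOR 31 = 27 ≥ 4 — no move.
  15: 15 XOR 31 = 16 ≥ 15 — no move.
  28: 28 XOR 31 = 3 < 28 — winning move (to 3).
That gives 1 winning move.

1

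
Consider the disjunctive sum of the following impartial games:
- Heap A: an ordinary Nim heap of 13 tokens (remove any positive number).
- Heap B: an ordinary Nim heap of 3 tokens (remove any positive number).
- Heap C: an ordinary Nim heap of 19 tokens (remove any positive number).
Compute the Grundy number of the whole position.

29

Heap A is a plain Nim heap of size 13, so its Grundy value is 13.
Heap B is a plain Nim heap of size 3, so its Grundy value is 3.
Heap C is a plain Nim heap of size 19, so its Grundy value is 19.
The value of a disjunctive sum is the nim-sum of the parts.
Combined value = 13 XOR 3 XOR 19 = 29.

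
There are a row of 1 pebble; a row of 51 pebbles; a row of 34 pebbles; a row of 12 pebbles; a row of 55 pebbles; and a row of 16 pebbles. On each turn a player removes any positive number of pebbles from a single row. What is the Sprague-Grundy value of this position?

Nim-sum: 1 XOR 51 XOR 34 XOR 12 XOR 55 XOR 16 = 59.

59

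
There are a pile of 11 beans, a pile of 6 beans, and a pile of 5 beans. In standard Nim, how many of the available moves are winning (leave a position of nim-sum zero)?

1

Compute the nim-sum pairwise:
11 ⊕ 6 = 13
13 ⊕ 5 = 8
The overall nim-sum is X = 8. A pile of size p has a winning move iff p XOR X < p (reduce it to p XOR X).
  11: 11 XOR 8 = 3 < 11 — winning move (to 3).
  6: 6 XOR 8 = 14 ≥ 6 — no move.
  5: 5 XOR 8 = 13 ≥ 5 — no move.
That gives 1 winning move.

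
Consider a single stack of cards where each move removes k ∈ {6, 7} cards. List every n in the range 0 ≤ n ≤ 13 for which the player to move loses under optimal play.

0, 1, 2, 3, 4, 5, 13

Build the Grundy sequence with g(k) = mex{g(k−s) : s ∈ {6, 7}, s ≤ k}:
g(0) = mex{} = 0
g(1) = mex{} = 0
g(2) = mex{} = 0
g(3) = mex{} = 0
g(4) = mex{} = 0
g(5) = mex{} = 0
g(6) = mex{0} = 1
g(7) = mex{0} = 1
g(8) = mex{0} = 1
g(9) = mex{0} = 1
g(10) = mex{0} = 1
g(11) = mex{0} = 1
g(12) = mex{0,1} = 2
g(13) = mex{1} = 0
The P-positions (g = 0) in 0..13 are 0, 1, 2, 3, 4, 5, 13.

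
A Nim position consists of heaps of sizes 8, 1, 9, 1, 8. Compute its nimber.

9

Write each in binary and XOR column by column:
  1000  (8)
  0001  (1)
  1001  (9)
  0001  (1)
  1000  (8)
  ----
  1001  (9)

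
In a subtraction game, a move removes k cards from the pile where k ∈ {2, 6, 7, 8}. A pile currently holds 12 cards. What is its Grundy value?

2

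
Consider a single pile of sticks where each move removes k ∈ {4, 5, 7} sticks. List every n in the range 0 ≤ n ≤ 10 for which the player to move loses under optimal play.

Grundy values for subtraction set {4, 5, 7}:
k:     0  1  2  3  4  5  6  7  8  9 10
g(k):  0  0  0  0  1  1  1  1  2  2  2
The P-positions (g = 0) in 0..10 are 0, 1, 2, 3.

0, 1, 2, 3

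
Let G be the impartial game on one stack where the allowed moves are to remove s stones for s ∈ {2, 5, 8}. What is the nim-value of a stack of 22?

1

Compute g(0), g(1), … for moves {2, 5, 8}:
k:     0  1  2  3  4  5  6  7  8  9 10 11 12 13 14 15 16 17 18 19 20 21 22
g(k):  0  0  1  1  0  2  1  0  2  1  0  0  1  1  0  2  1  0  2  1  0  0  1
So g(22) = 1.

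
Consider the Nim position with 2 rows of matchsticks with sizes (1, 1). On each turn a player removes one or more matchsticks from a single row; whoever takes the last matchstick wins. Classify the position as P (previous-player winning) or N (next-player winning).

Write each in binary and XOR column by column:
  1  (1)
  1  (1)
  -
  0  (0)
The nim-sum is 0, so this is a P-position: the player to move is in a losing position under optimal play.

P-position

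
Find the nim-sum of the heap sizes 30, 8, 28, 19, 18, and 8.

Compute the nim-sum pairwise:
30 ⊕ 8 = 22
22 ⊕ 28 = 10
10 ⊕ 19 = 25
25 ⊕ 18 = 11
11 ⊕ 8 = 3

3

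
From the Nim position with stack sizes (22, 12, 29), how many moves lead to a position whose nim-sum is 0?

3

Nim-sum: 22 ^ 12 ^ 29 = 7.
The overall nim-sum is X = 7. A stack of size p has a winning move iff p XOR X < p (reduce it to p XOR X).
  22: 22 XOR 7 = 17 < 22 — winning move (to 17).
  12: 12 XOR 7 = 11 < 12 — winning move (to 11).
  29: 29 XOR 7 = 26 < 29 — winning move (to 26).
That gives 3 winning moves.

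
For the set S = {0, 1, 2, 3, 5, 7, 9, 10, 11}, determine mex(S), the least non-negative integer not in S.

4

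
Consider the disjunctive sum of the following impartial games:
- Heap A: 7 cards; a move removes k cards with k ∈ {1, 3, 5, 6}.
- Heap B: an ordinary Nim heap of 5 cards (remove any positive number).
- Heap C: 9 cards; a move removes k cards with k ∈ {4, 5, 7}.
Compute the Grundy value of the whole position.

4

Build the Grundy sequence for heap A with g(k) = mex{g(k−s) : s ∈ {1, 3, 5, 6}, s ≤ k}:
g(0) = mex{} = 0
g(1) = mex{0} = 1
g(2) = mex{1} = 0
g(3) = mex{0} = 1
g(4) = mex{1} = 0
g(5) = mex{0} = 1
g(6) = mex{0,1} = 2
g(7) = mex{0,1,2} = 3
So g(7) = 3.
Heap B is a plain Nim heap of size 5, so its Grundy value is 5.
For heap C, compute g(0), g(1), … with moves {4, 5, 7}:
k:     0  1  2  3  4  5  6  7  8  9
g(k):  0  0  0  0  1  1  1  1  2  2
So g(9) = 2.
By the Sprague-Grundy theorem, the Grundy value of a sum of independent games is the XOR of the component values.
Combined value = 3 XOR 5 XOR 2 = 4.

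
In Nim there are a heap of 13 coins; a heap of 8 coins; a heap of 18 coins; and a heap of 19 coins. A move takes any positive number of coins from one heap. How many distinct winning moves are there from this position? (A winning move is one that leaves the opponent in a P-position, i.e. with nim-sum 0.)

1

Compute the nim-sum pairwise:
13 ^ 8 = 5
5 ^ 18 = 23
23 ^ 19 = 4
The overall nim-sum is X = 4. A heap of size p has a winning move iff p XOR X < p (reduce it to p XOR X).
  13: 13 XOR 4 = 9 < 13 — winning move (to 9).
  8: 8 XOR 4 = 12 ≥ 8 — no move.
  18: 18 XOR 4 = 22 ≥ 18 — no move.
  19: 19 XOR 4 = 23 ≥ 19 — no move.
That gives 1 winning move.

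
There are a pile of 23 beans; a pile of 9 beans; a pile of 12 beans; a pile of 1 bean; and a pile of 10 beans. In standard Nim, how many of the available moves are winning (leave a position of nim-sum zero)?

1

Compute the nim-sum pairwise:
23 ^ 9 = 30
30 ^ 12 = 18
18 ^ 1 = 19
19 ^ 10 = 25
The overall nim-sum is X = 25. A pile of size p has a winning move iff p XOR X < p (reduce it to p XOR X).
  23: 23 XOR 25 = 14 < 23 — winning move (to 14).
  9: 9 XOR 25 = 16 ≥ 9 — no move.
  12: 12 XOR 25 = 21 ≥ 12 — no move.
  1: 1 XOR 25 = 24 ≥ 1 — no move.
  10: 10 XOR 25 = 19 ≥ 10 — no move.
That gives 1 winning move.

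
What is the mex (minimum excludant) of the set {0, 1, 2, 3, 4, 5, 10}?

6

The values 0, 1, 2, 3, 4, 5 are all present; 6 is the first non-negative integer missing from the set.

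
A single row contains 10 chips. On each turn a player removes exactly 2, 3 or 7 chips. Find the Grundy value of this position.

0

Compute g(0), g(1), … for moves {2, 3, 7}:
g(0) = mex{} = 0
g(1) = mex{} = 0
g(2) = mex{0} = 1
g(3) = mex{0} = 1
g(4) = mex{0,1} = 2
g(5) = mex{1} = 0
g(6) = mex{1,2} = 0
g(7) = mex{0,2} = 1
g(8) = mex{0} = 1
g(9) = mex{0,1} = 2
g(10) = mex{1} = 0
So g(10) = 0.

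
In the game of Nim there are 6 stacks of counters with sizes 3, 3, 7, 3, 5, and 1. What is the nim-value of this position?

0

Compute the nim-sum pairwise:
3 ^ 3 = 0
0 ^ 7 = 7
7 ^ 3 = 4
4 ^ 5 = 1
1 ^ 1 = 0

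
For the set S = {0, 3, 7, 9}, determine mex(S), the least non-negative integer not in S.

1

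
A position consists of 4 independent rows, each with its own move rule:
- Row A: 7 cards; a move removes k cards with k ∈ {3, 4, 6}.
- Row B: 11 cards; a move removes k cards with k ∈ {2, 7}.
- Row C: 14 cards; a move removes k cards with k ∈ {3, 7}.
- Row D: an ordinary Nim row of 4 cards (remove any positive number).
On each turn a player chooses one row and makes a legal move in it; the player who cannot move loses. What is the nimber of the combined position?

Build the Grundy sequence for row A with g(k) = mex{g(k−s) : s ∈ {3, 4, 6}, s ≤ k}:
k:     0  1  2  3  4  5  6  7
g(k):  0  0  0  1  1  1  2  2
So g(7) = 2.
For row B, compute g(0), g(1), … with moves {2, 7}:
k:     0  1  2  3  4  5  6  7  8  9 10 11
g(k):  0  0  1  1  0  0  1  1  2  0  0  1
So g(11) = 1.
For row C, compute g(0), g(1), … with moves {3, 7}:
k:     0  1  2  3  4  5  6  7  8  9 10 11 12 13 14
g(k):  0  0  0  1  1  1  0  2  2  1  0  0  0  1  1
So g(14) = 1.
Row D is a plain Nim row of size 4, so its Grundy value is 4.
By the Sprague-Grundy theorem, the Grundy value of a sum of independent games is the XOR of the component values.
Combined value = 2 ⊕ 1 ⊕ 1 ⊕ 4 = 6.

6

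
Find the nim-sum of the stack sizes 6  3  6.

3

Bitwise XOR of the heap sizes:
  110  (6)
  011  (3)
  110  (6)
  ---
  011  (3)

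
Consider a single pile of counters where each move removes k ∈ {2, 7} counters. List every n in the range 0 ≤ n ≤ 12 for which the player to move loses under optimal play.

0, 1, 4, 5, 9, 10

Grundy values for subtraction set {2, 7}:
k:     0  1  2  3  4  5  6  7  8  9 10 11 12
g(k):  0  0  1  1  0  0  1  1  2  0  0  1  1
The P-positions (g = 0) in 0..12 are 0, 1, 4, 5, 9, 10.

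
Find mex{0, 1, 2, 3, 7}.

The values 0, 1, 2, 3 are all present; 4 is the first non-negative integer missing from the set.

4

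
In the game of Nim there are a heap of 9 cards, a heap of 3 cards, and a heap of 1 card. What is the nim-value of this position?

11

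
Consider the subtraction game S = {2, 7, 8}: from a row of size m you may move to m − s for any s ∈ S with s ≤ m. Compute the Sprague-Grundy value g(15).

Build the Grundy sequence with g(k) = mex{g(k−s) : s ∈ {2, 7, 8}, s ≤ k}:
k:     0  1  2  3  4  5  6  7  8  9 10 11 12 13 14 15
g(k):  0  0  1  1  0  0  1  1  2  2  0  3  1  2  0  0
So g(15) = 0.

0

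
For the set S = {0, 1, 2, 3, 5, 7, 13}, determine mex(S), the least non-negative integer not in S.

4

The values 0, 1, 2, 3 are all present; 4 is the first non-negative integer missing from the set.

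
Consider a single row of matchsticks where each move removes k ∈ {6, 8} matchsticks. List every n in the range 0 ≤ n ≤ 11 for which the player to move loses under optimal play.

0, 1, 2, 3, 4, 5

Compute g(0), g(1), … for moves {6, 8}:
k:     0  1  2  3  4  5  6  7  8  9 10 11
g(k):  0  0  0  0  0  0  1  1  1  1  1  1
The P-positions (g = 0) in 0..11 are 0, 1, 2, 3, 4, 5.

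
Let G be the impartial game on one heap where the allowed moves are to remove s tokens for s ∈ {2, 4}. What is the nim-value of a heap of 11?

2

Build the Grundy sequence with g(k) = mex{g(k−s) : s ∈ {2, 4}, s ≤ k}:
k:     0  1  2  3  4  5  6  7  8  9 10 11
g(k):  0  0  1  1  2  2  0  0  1  1  2  2
So g(11) = 2.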